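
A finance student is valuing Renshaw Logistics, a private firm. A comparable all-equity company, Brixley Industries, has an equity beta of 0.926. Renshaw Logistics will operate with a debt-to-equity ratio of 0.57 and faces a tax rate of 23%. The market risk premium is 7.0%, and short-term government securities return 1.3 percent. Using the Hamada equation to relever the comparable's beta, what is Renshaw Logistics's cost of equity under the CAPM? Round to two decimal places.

10.63%

β_L = β_U × [1 + (1 − t)(D/E)] = 0.926 × [1 + (1 − 0.23) × 0.57]
    = 0.926 × [1 + 0.77 × 0.57] = 0.926 × 1.4389 = 1.3324
E(R) = R_f + β_L × MRP = 1.3% + 1.3324 × 7.0% = 10.63%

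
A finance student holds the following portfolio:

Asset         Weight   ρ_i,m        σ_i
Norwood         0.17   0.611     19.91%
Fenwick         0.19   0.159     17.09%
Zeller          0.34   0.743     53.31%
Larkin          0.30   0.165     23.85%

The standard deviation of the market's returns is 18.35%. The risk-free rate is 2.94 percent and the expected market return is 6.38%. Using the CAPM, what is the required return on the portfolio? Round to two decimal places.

6.17%

β_Norwood = 0.611 × 19.91% / 18.35% = 0.6629
β_Fenwick = 0.159 × 17.09% / 18.35% = 0.1481
β_Zeller = 0.743 × 53.31% / 18.35% = 2.1585
β_Larkin = 0.165 × 23.85% / 18.35% = 0.2145
β_P = Σ w_i β_i = 0.17×0.6629 + 0.19×0.1481 + 0.34×2.1585 + 0.30×0.2145 = 0.9391
MRP = 6.38% − 2.94% = 3.44%
E(R_P) = R_f + β_P × MRP = 2.94% + 0.9391 × 3.44% = 6.17%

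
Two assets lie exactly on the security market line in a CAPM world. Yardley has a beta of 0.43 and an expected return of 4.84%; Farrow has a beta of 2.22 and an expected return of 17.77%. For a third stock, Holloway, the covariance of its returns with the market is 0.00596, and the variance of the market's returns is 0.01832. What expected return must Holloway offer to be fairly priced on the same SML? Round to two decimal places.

MRP = (17.77% − 4.84%) / (2.22 − 0.43) = 7.2235%
R_f = 4.84% − 0.43 × 7.2235% = 1.7339%
β_Holloway = Cov / Var(R_m) = 0.00596 / 0.01832 = 0.3253
E(R_Holloway) = R_f + β × MRP = 1.7339% + 0.3253 × 7.2235% = 4.08%

4.08%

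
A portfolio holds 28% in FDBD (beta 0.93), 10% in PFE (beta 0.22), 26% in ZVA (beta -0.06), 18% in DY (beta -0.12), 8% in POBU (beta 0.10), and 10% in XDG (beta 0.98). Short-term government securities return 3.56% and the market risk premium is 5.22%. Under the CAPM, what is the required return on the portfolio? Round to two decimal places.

5.39%

β_P = Σ w_i β_i = 0.28×0.93 + 0.10×0.22 + 0.26×-0.06 + 0.18×-0.12 + 0.08×0.10 + 0.10×0.98 = 0.3512
E(R_P) = R_f + β_P × MRP = 3.56% + 0.3512 × 5.22% = 5.39%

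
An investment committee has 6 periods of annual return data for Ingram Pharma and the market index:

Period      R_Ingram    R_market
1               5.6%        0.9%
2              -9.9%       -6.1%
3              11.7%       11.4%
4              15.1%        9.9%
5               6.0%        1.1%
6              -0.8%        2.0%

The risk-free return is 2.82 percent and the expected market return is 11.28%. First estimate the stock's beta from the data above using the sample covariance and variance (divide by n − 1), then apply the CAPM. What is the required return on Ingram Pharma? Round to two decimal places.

Mean R_i = (5.6 − 9.9 + 11.7 + 15.1 + 6.0 − 0.8) / 6 = 4.6167%
Mean R_m = (0.9 − 6.1 + 11.4 + 9.9 + 1.1 + 2.0) / 6 = 3.2000%
Σ(R_i − R̄_i)(R_m − R̄_m) = 264.6600  ⇒  Cov = 264.6600 / 5 = 52.9320
Σ(R_m − R̄_m)² = 209.7600  ⇒  Var(R_m) = 209.7600 / 5 = 41.9520
β = Cov / Var(R_m) = 52.9320 / 41.9520 = 1.2617
MRP = 11.28% − 2.82% = 8.46%
E(R) = R_f + β × MRP = 2.82% + 1.2617 × 8.46% = 13.49%

13.49%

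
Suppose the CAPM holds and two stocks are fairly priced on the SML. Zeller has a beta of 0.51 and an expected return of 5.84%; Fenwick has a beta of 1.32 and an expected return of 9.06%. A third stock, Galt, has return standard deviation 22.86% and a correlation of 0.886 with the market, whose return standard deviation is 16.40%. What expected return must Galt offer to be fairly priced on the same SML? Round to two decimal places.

8.72%

MRP = (9.06% − 5.84%) / (1.32 − 0.51) = 3.9753%
R_f = 5.84% − 0.51 × 3.9753% = 3.8126%
β_Galt = ρ·σ_i/σ_m = 0.886 × 22.86 / 16.40 = 1.2350
E(R_Galt) = R_f + β × MRP = 3.8126% + 1.2350 × 3.9753% = 8.72%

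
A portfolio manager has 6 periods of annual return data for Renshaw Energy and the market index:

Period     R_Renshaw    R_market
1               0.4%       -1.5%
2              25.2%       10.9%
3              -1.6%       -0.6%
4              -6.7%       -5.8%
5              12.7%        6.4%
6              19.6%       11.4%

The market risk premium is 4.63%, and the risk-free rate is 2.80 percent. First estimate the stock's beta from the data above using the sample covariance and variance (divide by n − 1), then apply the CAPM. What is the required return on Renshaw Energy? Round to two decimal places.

10.95%

Mean R_i = (0.4 + 25.2 − 1.6 − 6.7 + 12.7 + 19.6) / 6 = 8.2667%
Mean R_m = (-1.5 + 10.9 − 0.6 − 5.8 + 6.4 + 11.4) / 6 = 3.4667%
Σ(R_i − R̄_i)(R_m − R̄_m) = 446.6733  ⇒  Cov = 446.6733 / 5 = 89.3347
Σ(R_m − R̄_m)² = 253.8733  ⇒  Var(R_m) = 253.8733 / 5 = 50.7747
β = Cov / Var(R_m) = 89.3347 / 50.7747 = 1.7594
E(R) = R_f + β × MRP = 2.80% + 1.7594 × 4.63% = 10.95%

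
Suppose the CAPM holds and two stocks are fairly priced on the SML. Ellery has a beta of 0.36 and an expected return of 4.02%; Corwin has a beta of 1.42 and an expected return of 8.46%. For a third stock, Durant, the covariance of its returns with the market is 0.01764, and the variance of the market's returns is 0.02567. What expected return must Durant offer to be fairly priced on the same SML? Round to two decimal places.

5.39%

MRP = (8.46% − 4.02%) / (1.42 − 0.36) = 4.1887%
R_f = 4.02% − 0.36 × 4.1887% = 2.5121%
β_Durant = Cov / Var(R_m) = 0.01764 / 0.02567 = 0.6872
E(R_Durant) = R_f + β × MRP = 2.5121% + 0.6872 × 4.1887% = 5.39%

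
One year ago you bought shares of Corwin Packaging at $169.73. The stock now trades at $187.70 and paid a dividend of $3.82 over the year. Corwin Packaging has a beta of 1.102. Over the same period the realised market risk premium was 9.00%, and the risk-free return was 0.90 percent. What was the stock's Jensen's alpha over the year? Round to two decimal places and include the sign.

+2.02%

Realised HPR = (P1 + D1 − P0) / P0 = (187.70 + 3.82 − 169.73) / 169.73 = 21.79 / 169.73 = 12.8380%
CAPM required = R_f + β·MRP = 0.90% + 1.102 × 9.00% = 10.81800%
α = realised − required = 12.8380% − 10.81800% = +2.02%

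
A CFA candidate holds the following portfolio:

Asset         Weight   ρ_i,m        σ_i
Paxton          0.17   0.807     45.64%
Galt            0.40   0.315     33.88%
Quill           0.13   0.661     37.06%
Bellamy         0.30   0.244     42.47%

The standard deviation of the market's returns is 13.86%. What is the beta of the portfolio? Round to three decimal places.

1.214

β_Paxton = 0.807 × 45.64% / 13.86% = 2.6574
β_Galt = 0.315 × 33.88% / 13.86% = 0.7700
β_Quill = 0.661 × 37.06% / 13.86% = 1.7674
β_Bellamy = 0.244 × 42.47% / 13.86% = 0.7477
β_P = Σ w_i β_i = 0.17×2.6574 + 0.40×0.7700 + 0.13×1.7674 + 0.30×0.7477 = 1.2138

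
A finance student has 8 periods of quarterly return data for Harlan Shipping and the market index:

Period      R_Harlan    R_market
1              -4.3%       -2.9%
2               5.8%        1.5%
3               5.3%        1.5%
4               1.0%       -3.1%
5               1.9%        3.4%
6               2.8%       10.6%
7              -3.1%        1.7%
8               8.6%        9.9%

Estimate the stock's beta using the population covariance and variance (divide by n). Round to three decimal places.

0.497

Mean R_i = (-4.3 + 5.8 + 5.3 + 1.0 + 1.9 + 2.8 − 3.1 + 8.6) / 8 = 2.2500%
Mean R_m = (-2.9 + 1.5 + 1.5 − 3.1 + 3.4 + 10.6 + 1.7 + 9.9) / 8 = 2.8250%
Σ(R_i − R̄_i)(R_m − R̄_m) = 91.1800  ⇒  Cov = 91.1800 / 8 = 11.3975
Σ(R_m − R̄_m)² = 183.4950  ⇒  Var(R_m) = 183.4950 / 8 = 22.9369
β = Cov / Var(R_m) = 11.3975 / 22.9369 = 0.4969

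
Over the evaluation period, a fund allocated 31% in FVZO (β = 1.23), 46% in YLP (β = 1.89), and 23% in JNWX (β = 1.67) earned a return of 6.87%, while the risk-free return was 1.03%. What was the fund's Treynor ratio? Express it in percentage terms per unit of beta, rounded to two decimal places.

3.57%

β_P = 0.31×1.23 + 0.46×1.89 + 0.23×1.67 = 1.6348
Treynor = (R_P − R_f) / β_P = (6.87% − 1.03%) / 1.6348 = 5.84% / 1.6348 = 3.57%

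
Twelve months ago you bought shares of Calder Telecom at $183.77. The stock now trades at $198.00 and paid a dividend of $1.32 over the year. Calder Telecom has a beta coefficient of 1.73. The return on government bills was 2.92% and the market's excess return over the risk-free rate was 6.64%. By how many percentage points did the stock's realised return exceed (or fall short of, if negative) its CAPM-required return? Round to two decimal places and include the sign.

Realised HPR = (P1 + D1 − P0) / P0 = (198.00 + 1.32 − 183.77) / 183.77 = 15.55 / 183.77 = 8.4617%
CAPM required = R_f + β·MRP = 2.92% + 1.73 × 6.64% = 14.4072%
α = realised − required = 8.4617% − 14.4072% = -5.95%

-5.95%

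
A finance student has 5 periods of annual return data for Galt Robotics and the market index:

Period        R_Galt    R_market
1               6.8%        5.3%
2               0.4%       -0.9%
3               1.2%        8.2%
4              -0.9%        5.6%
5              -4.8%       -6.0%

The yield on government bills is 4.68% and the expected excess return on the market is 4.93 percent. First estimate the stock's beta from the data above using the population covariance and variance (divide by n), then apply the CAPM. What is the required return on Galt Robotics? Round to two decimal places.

Mean R_i = (6.8 + 0.4 + 1.2 − 0.9 − 4.8) / 5 = 0.5400%
Mean R_m = (5.3 − 0.9 + 8.2 + 5.6 − 6.0) / 5 = 2.4400%
Σ(R_i − R̄_i)(R_m − R̄_m) = 62.6920  ⇒  Cov = 62.6920 / 5 = 12.5384
Σ(R_m − R̄_m)² = 133.7320  ⇒  Var(R_m) = 133.7320 / 5 = 26.7464
β = Cov / Var(R_m) = 12.5384 / 26.7464 = 0.4688
E(R) = R_f + β × MRP = 4.68% + 0.4688 × 4.93% = 6.99%

6.99%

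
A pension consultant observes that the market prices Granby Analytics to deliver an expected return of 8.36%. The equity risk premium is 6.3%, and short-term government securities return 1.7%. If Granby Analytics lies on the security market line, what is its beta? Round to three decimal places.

β = (E(R) − R_f) / MRP = (8.36% − 1.7%) / 6.3% = 6.66% / 6.3% = 1.057

1.057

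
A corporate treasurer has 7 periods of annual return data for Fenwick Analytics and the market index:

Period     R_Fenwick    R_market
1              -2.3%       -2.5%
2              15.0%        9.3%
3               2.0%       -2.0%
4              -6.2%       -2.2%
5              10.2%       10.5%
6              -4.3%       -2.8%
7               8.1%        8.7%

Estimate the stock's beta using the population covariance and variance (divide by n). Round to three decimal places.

1.163

Mean R_i = (-2.3 + 15.0 + 2.0 − 6.2 + 10.2 − 4.3 + 8.1) / 7 = 3.2143%
Mean R_m = (-2.5 + 9.3 − 2.0 − 2.2 + 10.5 − 2.8 + 8.7) / 7 = 2.7143%
Σ(R_i − R̄_i)(R_m − R̄_m) = 283.4286  ⇒  Cov = 283.4286 / 7 = 40.4898
Σ(R_m − R̄_m)² = 243.7886  ⇒  Var(R_m) = 243.7886 / 7 = 34.8269
β = Cov / Var(R_m) = 40.4898 / 34.8269 = 1.1626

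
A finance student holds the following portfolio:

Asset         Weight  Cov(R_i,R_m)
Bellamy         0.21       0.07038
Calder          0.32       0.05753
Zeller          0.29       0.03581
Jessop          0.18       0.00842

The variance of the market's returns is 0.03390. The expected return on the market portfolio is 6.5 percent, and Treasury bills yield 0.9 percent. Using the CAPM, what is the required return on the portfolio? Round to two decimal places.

8.35%

β_Bellamy = 0.07038 / 0.03390 = 2.0761
β_Calder = 0.05753 / 0.03390 = 1.6971
β_Zeller = 0.03581 / 0.03390 = 1.0563
β_Jessop = 0.00842 / 0.03390 = 0.2484
β_P = Σ w_i β_i = 0.21×2.0761 + 0.32×1.6971 + 0.29×1.0563 + 0.18×0.2484 = 1.3301
MRP = 6.5% − 0.9% = 5.60%
E(R_P) = R_f + β_P × MRP = 0.9% + 1.3301 × 5.6% = 8.35%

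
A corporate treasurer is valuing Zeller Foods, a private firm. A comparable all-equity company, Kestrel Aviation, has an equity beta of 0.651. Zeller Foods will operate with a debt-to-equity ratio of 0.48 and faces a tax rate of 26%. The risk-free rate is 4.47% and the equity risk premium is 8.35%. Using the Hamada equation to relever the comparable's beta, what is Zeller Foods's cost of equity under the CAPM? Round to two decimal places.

β_L = β_U × [1 + (1 − t)(D/E)] = 0.651 × [1 + (1 − 0.26) × 0.48]
    = 0.651 × [1 + 0.74 × 0.48] = 0.651 × 1.3552 = 0.8822
E(R) = R_f + β_L × MRP = 4.47% + 0.8822 × 8.35% = 11.84%

11.84%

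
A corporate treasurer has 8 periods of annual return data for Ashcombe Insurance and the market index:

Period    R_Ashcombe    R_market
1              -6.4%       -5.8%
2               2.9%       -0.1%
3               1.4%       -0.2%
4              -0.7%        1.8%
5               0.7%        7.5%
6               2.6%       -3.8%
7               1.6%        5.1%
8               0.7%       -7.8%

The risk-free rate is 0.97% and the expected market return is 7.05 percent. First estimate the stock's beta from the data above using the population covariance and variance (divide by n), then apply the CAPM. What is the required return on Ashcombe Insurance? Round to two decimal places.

2.06%

Mean R_i = (-6.4 + 2.9 + 1.4 − 0.7 + 0.7 + 2.6 + 1.6 + 0.7) / 8 = 0.3500%
Mean R_m = (-5.8 − 0.1 − 0.2 + 1.8 + 7.5 − 3.8 + 5.1 − 7.8) / 8 = -0.4125%
Σ(R_i − R̄_i)(R_m − R̄_m) = 34.5150  ⇒  Cov = 34.5150 / 8 = 4.3144
Σ(R_m − R̄_m)² = 193.1088  ⇒  Var(R_m) = 193.1088 / 8 = 24.1386
β = Cov / Var(R_m) = 4.3144 / 24.1386 = 0.1787
MRP = 7.05% − 0.97% = 6.08%
E(R) = R_f + β × MRP = 0.97% + 0.1787 × 6.08% = 2.06%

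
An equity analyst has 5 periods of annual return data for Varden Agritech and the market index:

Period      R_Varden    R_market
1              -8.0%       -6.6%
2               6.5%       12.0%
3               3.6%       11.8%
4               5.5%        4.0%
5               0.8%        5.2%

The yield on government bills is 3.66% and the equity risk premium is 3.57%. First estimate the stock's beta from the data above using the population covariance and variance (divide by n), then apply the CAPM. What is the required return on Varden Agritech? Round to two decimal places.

Mean R_i = (-8.0 + 6.5 + 3.6 + 5.5 + 0.8) / 5 = 1.6800%
Mean R_m = (-6.6 + 12.0 + 11.8 + 4.0 + 5.2) / 5 = 5.2800%
Σ(R_i − R̄_i)(R_m − R̄_m) = 155.0880  ⇒  Cov = 155.0880 / 5 = 31.0176
Σ(R_m − R̄_m)² = 230.4480  ⇒  Var(R_m) = 230.4480 / 5 = 46.0896
β = Cov / Var(R_m) = 31.0176 / 46.0896 = 0.6730
E(R) = R_f + β × MRP = 3.66% + 0.6730 × 3.57% = 6.06%

6.06%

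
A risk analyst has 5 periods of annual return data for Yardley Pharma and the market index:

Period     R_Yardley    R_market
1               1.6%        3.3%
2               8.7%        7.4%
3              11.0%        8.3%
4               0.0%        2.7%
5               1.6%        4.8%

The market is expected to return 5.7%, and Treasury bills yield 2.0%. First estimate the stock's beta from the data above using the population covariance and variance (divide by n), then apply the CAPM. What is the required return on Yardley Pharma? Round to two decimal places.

9.16%

Mean R_i = (1.6 + 8.7 + 11.0 + 0.0 + 1.6) / 5 = 4.5800%
Mean R_m = (3.3 + 7.4 + 8.3 + 2.7 + 4.8) / 5 = 5.3000%
Σ(R_i − R̄_i)(R_m − R̄_m) = 47.2700  ⇒  Cov = 47.2700 / 5 = 9.4540
Σ(R_m − R̄_m)² = 24.4200  ⇒  Var(R_m) = 24.4200 / 5 = 4.8840
β = Cov / Var(R_m) = 9.4540 / 4.8840 = 1.9357
MRP = 5.7% − 2.0% = 3.70%
E(R) = R_f + β × MRP = 2.0% + 1.9357 × 3.7% = 9.16%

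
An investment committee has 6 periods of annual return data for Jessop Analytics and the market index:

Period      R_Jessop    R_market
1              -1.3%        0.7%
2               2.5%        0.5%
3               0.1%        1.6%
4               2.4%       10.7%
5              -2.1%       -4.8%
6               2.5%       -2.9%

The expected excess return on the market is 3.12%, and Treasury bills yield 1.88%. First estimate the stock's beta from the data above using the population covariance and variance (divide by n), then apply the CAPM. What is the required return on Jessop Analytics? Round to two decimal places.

Mean R_i = (-1.3 + 2.5 + 0.1 + 2.4 − 2.1 + 2.5) / 6 = 0.6833%
Mean R_m = (0.7 + 0.5 + 1.6 + 10.7 − 4.8 − 2.9) / 6 = 0.9667%
Σ(R_i − R̄_i)(R_m − R̄_m) = 25.0467  ⇒  Cov = 25.0467 / 6 = 4.1745
Σ(R_m − R̄_m)² = 143.6333  ⇒  Var(R_m) = 143.6333 / 6 = 23.9389
β = Cov / Var(R_m) = 4.1745 / 23.9389 = 0.1744
E(R) = R_f + β × MRP = 1.88% + 0.1744 × 3.12% = 2.42%

2.42%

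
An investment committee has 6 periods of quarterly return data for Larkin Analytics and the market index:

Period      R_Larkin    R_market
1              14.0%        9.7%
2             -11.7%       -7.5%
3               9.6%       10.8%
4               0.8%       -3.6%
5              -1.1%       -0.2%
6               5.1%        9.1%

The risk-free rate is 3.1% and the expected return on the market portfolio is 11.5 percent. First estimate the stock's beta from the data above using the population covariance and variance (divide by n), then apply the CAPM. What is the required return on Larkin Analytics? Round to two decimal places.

11.86%

Mean R_i = (14.0 − 11.7 + 9.6 + 0.8 − 1.1 + 5.1) / 6 = 2.7833%
Mean R_m = (9.7 − 7.5 + 10.8 − 3.6 − 0.2 + 9.1) / 6 = 3.0500%
Σ(R_i − R̄_i)(R_m − R̄_m) = 320.0450  ⇒  Cov = 320.0450 / 6 = 53.3408
Σ(R_m − R̄_m)² = 306.9750  ⇒  Var(R_m) = 306.9750 / 6 = 51.1625
β = Cov / Var(R_m) = 53.3408 / 51.1625 = 1.0426
MRP = 11.5% − 3.1% = 8.40%
E(R) = R_f + β × MRP = 3.1% + 1.0426 × 8.4% = 11.86%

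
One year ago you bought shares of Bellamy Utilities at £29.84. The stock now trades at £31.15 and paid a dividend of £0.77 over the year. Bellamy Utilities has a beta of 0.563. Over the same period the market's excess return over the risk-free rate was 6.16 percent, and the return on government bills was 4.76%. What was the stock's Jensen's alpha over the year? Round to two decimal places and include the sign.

-1.26%

Realised HPR = (P1 + D1 − P0) / P0 = (31.15 + 0.77 − 29.84) / 29.84 = 2.08 / 29.84 = 6.9705%
CAPM required = R_f + β·MRP = 4.76% + 0.563 × 6.16% = 8.22808%
α = realised − required = 6.9705% − 8.22808% = -1.26%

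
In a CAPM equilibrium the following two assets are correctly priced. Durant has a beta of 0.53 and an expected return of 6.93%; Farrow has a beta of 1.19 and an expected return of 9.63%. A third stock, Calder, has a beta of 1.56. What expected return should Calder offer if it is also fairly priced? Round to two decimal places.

MRP (SML slope) = (9.63% − 6.93%) / (1.19 − 0.53) = 2.70% / 0.66 = 4.0909%
R_f (intercept) = 6.93% − 0.53 × 4.0909% = 4.7618%
E(R_Calder) = R_f + β × MRP = 4.7618% + 1.56 × 4.0909% = 11.14%

11.14%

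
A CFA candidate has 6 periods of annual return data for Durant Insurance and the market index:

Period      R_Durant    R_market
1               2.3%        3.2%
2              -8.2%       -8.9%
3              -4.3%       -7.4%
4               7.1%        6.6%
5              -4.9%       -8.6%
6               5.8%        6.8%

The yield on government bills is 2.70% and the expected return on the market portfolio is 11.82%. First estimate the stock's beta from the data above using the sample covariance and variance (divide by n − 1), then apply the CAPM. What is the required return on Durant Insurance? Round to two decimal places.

Mean R_i = (2.3 − 8.2 − 4.3 + 7.1 − 4.9 + 5.8) / 6 = -0.3667%
Mean R_m = (3.2 − 8.9 − 7.4 + 6.6 − 8.6 + 6.8) / 6 = -1.3833%
Σ(R_i − R̄_i)(R_m − R̄_m) = 237.5567  ⇒  Cov = 237.5567 / 5 = 47.5113
Σ(R_m − R̄_m)² = 296.4883  ⇒  Var(R_m) = 296.4883 / 5 = 59.2977
β = Cov / Var(R_m) = 47.5113 / 59.2977 = 0.8012
MRP = 11.82% − 2.70% = 9.12%
E(R) = R_f + β × MRP = 2.70% + 0.8012 × 9.12% = 10.01%

10.01%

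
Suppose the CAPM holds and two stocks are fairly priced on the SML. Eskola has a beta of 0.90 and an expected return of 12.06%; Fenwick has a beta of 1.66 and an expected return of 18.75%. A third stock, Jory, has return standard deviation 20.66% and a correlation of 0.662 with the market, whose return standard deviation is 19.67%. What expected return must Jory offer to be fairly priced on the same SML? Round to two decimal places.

10.26%

MRP = (18.75% − 12.06%) / (1.66 − 0.90) = 8.8026%
R_f = 12.06% − 0.90 × 8.8026% = 4.1377%
β_Jory = ρ·σ_i/σ_m = 0.662 × 20.66 / 19.67 = 0.6953
E(R_Jory) = R_f + β × MRP = 4.1377% + 0.6953 × 8.8026% = 10.26%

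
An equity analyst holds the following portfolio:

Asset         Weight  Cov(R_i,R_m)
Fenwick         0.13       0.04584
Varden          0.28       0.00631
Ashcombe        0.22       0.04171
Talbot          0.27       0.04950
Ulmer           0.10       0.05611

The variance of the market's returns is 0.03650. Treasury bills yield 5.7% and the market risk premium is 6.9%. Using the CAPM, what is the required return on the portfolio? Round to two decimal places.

12.48%

β_Fenwick = 0.04584 / 0.03650 = 1.2559
β_Varden = 0.00631 / 0.03650 = 0.1729
β_Ashcombe = 0.04171 / 0.03650 = 1.1427
β_Talbot = 0.04950 / 0.03650 = 1.3562
β_Ulmer = 0.05611 / 0.03650 = 1.5373
β_P = Σ w_i β_i = 0.13×1.2559 + 0.28×0.1729 + 0.22×1.1427 + 0.27×1.3562 + 0.10×1.5373 = 0.9830
E(R_P) = R_f + β_P × MRP = 5.7% + 0.9830 × 6.9% = 12.48%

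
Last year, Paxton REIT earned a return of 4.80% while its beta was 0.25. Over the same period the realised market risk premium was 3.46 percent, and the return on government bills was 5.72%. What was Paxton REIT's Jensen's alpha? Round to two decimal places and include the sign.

-1.79%

CAPM benchmark = R_f + β(R_m − R_f) = 5.72% + 0.25 × 3.46% = 6.5850%
α = actual − benchmark = 4.80% − 6.5850% = -1.79%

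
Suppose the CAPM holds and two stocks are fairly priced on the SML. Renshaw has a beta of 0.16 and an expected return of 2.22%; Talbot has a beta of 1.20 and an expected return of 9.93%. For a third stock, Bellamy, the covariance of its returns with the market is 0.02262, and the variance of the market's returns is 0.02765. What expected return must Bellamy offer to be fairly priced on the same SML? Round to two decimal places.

MRP = (9.93% − 2.22%) / (1.20 − 0.16) = 7.4135%
R_f = 2.22% − 0.16 × 7.4135% = 1.0338%
β_Bellamy = Cov / Var(R_m) = 0.02262 / 0.02765 = 0.8181
E(R_Bellamy) = R_f + β × MRP = 1.0338% + 0.8181 × 7.4135% = 7.10%

7.10%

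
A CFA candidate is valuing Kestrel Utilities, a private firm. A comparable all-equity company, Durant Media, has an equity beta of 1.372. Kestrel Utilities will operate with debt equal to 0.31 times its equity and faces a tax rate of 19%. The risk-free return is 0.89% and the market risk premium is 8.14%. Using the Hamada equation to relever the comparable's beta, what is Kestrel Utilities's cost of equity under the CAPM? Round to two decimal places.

14.86%

β_L = β_U × [1 + (1 − t)(D/E)] = 1.372 × [1 + (1 − 0.19) × 0.31]
    = 1.372 × [1 + 0.81 × 0.31] = 1.372 × 1.2511 = 1.7165
E(R) = R_f + β_L × MRP = 0.89% + 1.7165 × 8.14% = 14.86%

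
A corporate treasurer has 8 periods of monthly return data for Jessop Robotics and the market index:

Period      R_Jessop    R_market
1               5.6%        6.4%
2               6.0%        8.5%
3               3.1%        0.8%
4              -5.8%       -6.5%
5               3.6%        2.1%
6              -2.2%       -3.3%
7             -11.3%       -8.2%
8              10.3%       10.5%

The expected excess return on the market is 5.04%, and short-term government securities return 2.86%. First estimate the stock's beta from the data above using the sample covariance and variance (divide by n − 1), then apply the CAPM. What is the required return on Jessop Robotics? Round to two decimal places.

7.83%

Mean R_i = (5.6 + 6.0 + 3.1 − 5.8 + 3.6 − 2.2 − 11.3 + 10.3) / 8 = 1.1625%
Mean R_m = (6.4 + 8.5 + 0.8 − 6.5 + 2.1 − 3.3 − 8.2 + 10.5) / 8 = 1.2875%
Σ(R_i − R̄_i)(R_m − R̄_m) = 330.6763  ⇒  Cov = 330.6763 / 7 = 47.2395
Σ(R_m − R̄_m)² = 335.6288  ⇒  Var(R_m) = 335.6288 / 7 = 47.9470
β = Cov / Var(R_m) = 47.2395 / 47.9470 = 0.9852
E(R) = R_f + β × MRP = 2.86% + 0.9852 × 5.04% = 7.83%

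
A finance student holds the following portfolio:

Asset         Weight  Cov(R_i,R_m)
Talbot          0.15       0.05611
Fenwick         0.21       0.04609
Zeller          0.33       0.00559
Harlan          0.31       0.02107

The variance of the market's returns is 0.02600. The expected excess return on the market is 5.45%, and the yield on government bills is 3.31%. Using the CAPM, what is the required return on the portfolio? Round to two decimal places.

8.86%

β_Talbot = 0.05611 / 0.02600 = 2.1581
β_Fenwick = 0.04609 / 0.02600 = 1.7727
β_Zeller = 0.00559 / 0.02600 = 0.2150
β_Harlan = 0.02107 / 0.02600 = 0.8104
β_P = Σ w_i β_i = 0.15×2.1581 + 0.21×1.7727 + 0.33×0.2150 + 0.31×0.8104 = 1.0182
E(R_P) = R_f + β_P × MRP = 3.31% + 1.0182 × 5.45% = 8.86%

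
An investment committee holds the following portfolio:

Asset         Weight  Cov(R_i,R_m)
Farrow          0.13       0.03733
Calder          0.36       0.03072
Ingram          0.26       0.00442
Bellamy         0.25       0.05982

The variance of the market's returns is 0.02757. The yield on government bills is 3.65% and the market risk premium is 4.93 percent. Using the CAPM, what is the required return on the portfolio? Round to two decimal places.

β_Farrow = 0.03733 / 0.02757 = 1.3540
β_Calder = 0.03072 / 0.02757 = 1.1143
β_Ingram = 0.00442 / 0.02757 = 0.1603
β_Bellamy = 0.05982 / 0.02757 = 2.1697
β_P = Σ w_i β_i = 0.13×1.3540 + 0.36×1.1143 + 0.26×0.1603 + 0.25×2.1697 = 1.1613
E(R_P) = R_f + β_P × MRP = 3.65% + 1.1613 × 4.93% = 9.38%

9.38%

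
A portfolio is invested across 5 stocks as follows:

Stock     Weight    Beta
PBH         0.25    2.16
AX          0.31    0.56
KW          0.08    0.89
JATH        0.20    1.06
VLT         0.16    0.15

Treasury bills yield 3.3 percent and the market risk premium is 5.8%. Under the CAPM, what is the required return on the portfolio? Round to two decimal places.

9.22%

β_P = Σ w_i β_i = 0.25×2.16 + 0.31×0.56 + 0.08×0.89 + 0.20×1.06 + 0.16×0.15 = 1.0208
E(R_P) = R_f + β_P × MRP = 3.3% + 1.0208 × 5.8% = 9.22%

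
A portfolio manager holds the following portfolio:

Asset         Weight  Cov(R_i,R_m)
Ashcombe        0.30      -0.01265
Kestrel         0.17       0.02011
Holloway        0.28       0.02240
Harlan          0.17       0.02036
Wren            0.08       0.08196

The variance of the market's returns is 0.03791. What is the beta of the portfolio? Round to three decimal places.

β_Ashcombe = -0.01265 / 0.03791 = -0.3337
β_Kestrel = 0.02011 / 0.03791 = 0.5305
β_Holloway = 0.02240 / 0.03791 = 0.5909
β_Harlan = 0.02036 / 0.03791 = 0.5371
β_Wren = 0.08196 / 0.03791 = 2.1620
β_P = Σ w_i β_i = 0.30×-0.3337 + 0.17×0.5305 + 0.28×0.5909 + 0.17×0.5371 + 0.08×2.1620 = 0.4198

0.420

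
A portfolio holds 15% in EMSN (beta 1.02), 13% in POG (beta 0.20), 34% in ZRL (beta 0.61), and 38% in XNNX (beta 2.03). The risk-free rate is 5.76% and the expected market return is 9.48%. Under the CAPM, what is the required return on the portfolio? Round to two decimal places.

10.07%

β_P = Σ w_i β_i = 0.15×1.02 + 0.13×0.20 + 0.34×0.61 + 0.38×2.03 = 1.1578
MRP = 9.48% − 5.76% = 3.72%
E(R_P) = R_f + β_P × MRP = 5.76% + 1.1578 × 3.72% = 10.07%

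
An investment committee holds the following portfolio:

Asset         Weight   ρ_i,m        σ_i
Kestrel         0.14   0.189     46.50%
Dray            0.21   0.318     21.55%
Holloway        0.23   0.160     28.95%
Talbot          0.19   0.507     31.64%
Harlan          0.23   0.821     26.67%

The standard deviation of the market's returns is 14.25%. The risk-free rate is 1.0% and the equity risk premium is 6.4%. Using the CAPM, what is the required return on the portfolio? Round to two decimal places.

β_Kestrel = 0.189 × 46.50% / 14.25% = 0.6167
β_Dray = 0.318 × 21.55% / 14.25% = 0.4809
β_Holloway = 0.160 × 28.95% / 14.25% = 0.3251
β_Talbot = 0.507 × 31.64% / 14.25% = 1.1257
β_Harlan = 0.821 × 26.67% / 14.25% = 1.5366
β_P = Σ w_i β_i = 0.14×0.6167 + 0.21×0.4809 + 0.23×0.3251 + 0.19×1.1257 + 0.23×1.5366 = 0.8294
E(R_P) = R_f + β_P × MRP = 1.0% + 0.8294 × 6.4% = 6.31%

6.31%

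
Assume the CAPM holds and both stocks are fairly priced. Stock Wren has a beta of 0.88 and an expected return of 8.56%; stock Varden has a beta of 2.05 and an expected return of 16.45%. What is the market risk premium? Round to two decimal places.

6.74%

Both satisfy E(R) = R_f + β·MRP, so the slope of the SML is
MRP = (16.45% − 8.56%) / (2.05 − 0.88) = 7.89% / 1.17 = 6.7436%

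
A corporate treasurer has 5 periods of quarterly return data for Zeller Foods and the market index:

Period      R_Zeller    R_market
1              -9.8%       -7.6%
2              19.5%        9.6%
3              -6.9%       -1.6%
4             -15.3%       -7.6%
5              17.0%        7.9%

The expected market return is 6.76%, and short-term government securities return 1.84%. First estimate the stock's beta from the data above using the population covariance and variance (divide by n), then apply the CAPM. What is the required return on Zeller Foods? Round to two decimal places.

Mean R_i = (-9.8 + 19.5 − 6.9 − 15.3 + 17.0) / 5 = 0.9000%
Mean R_m = (-7.6 + 9.6 − 1.6 − 7.6 + 7.9) / 5 = 0.1400%
Σ(R_i − R̄_i)(R_m − R̄_m) = 522.6700  ⇒  Cov = 522.6700 / 5 = 104.5340
Σ(R_m − R̄_m)² = 272.5520  ⇒  Var(R_m) = 272.5520 / 5 = 54.5104
β = Cov / Var(R_m) = 104.5340 / 54.5104 = 1.9177
MRP = 6.76% − 1.84% = 4.92%
E(R) = R_f + β × MRP = 1.84% + 1.9177 × 4.92% = 11.28%

11.28%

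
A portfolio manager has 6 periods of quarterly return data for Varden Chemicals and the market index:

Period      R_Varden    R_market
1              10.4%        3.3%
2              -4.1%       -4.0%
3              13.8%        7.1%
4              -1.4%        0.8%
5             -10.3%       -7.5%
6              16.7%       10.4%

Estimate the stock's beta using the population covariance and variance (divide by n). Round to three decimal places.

1.581

Mean R_i = (10.4 − 4.1 + 13.8 − 1.4 − 10.3 + 16.7) / 6 = 4.1833%
Mean R_m = (3.3 − 4.0 + 7.1 + 0.8 − 7.5 + 10.4) / 6 = 1.6833%
Σ(R_i − R̄_i)(R_m − R̄_m) = 356.2583  ⇒  Cov = 356.2583 / 6 = 59.3764
Σ(R_m − R̄_m)² = 225.3483  ⇒  Var(R_m) = 225.3483 / 6 = 37.5581
β = Cov / Var(R_m) = 59.3764 / 37.5581 = 1.5809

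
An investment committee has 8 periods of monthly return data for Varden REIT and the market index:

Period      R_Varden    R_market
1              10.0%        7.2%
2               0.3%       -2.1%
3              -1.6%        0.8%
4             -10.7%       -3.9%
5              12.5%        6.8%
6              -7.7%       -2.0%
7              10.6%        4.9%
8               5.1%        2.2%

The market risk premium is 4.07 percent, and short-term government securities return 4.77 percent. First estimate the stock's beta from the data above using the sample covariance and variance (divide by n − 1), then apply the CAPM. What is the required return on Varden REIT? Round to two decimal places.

12.56%

Mean R_i = (10.0 + 0.3 − 1.6 − 10.7 + 12.5 − 7.7 + 10.6 + 5.1) / 8 = 2.3125%
Mean R_m = (7.2 − 2.1 + 0.8 − 3.9 + 6.8 − 2.0 + 4.9 + 2.2) / 8 = 1.7375%
Σ(R_i − R̄_i)(R_m − R̄_m) = 243.2363  ⇒  Cov = 243.2363 / 7 = 34.7480
Σ(R_m − R̄_m)² = 127.0388  ⇒  Var(R_m) = 127.0388 / 7 = 18.1484
β = Cov / Var(R_m) = 34.7480 / 18.1484 = 1.9147
E(R) = R_f + β × MRP = 4.77% + 1.9147 × 4.07% = 12.56%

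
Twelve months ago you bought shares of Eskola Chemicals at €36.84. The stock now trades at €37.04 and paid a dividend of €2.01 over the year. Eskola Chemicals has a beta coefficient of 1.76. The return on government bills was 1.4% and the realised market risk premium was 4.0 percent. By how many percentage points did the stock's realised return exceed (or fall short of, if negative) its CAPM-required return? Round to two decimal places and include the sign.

Realised HPR = (P1 + D1 − P0) / P0 = (37.04 + 2.01 − 36.84) / 36.84 = 2.21 / 36.84 = 5.9989%
CAPM required = R_f + β·MRP = 1.4% + 1.76 × 4.0% = 8.4400%
α = realised − required = 5.9989% − 8.4400% = -2.44%

-2.44%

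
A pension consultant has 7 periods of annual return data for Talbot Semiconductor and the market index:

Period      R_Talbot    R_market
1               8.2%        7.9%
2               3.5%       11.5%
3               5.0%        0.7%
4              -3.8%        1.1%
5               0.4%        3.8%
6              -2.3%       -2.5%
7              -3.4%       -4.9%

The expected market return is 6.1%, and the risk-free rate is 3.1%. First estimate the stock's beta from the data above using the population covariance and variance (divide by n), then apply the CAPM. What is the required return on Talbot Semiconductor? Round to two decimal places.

Mean R_i = (8.2 + 3.5 + 5.0 − 3.8 + 0.4 − 2.3 − 3.4) / 7 = 1.0857%
Mean R_m = (7.9 + 11.5 + 0.7 + 1.1 + 3.8 − 2.5 − 4.9) / 7 = 2.5143%
Σ(R_i − R̄_i)(R_m − R̄_m) = 109.1714  ⇒  Cov = 109.1714 / 7 = 15.5959
Σ(R_m − R̄_m)² = 196.8086  ⇒  Var(R_m) = 196.8086 / 7 = 28.1155
β = Cov / Var(R_m) = 15.5959 / 28.1155 = 0.5547
MRP = 6.1% − 3.1% = 3.00%
E(R) = R_f + β × MRP = 3.1% + 0.5547 × 3.0% = 4.76%

4.76%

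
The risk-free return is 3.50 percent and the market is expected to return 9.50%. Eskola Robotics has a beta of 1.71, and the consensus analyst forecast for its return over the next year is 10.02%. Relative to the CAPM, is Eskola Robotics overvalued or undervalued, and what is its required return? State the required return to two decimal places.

MRP = 9.50% − 3.50% = 6.00%
Required return = R_f + β·MRP = 3.50% + 1.71 × 6.00% = 13.76%
Forecast 10.02% < required 13.76% → the stock plots below the SML → overvalued.

Overvalued; required return 13.76%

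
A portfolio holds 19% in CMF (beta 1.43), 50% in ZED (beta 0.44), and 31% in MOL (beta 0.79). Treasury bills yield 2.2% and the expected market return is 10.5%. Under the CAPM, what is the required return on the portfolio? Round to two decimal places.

8.31%

β_P = Σ w_i β_i = 0.19×1.43 + 0.50×0.44 + 0.31×0.79 = 0.7366
MRP = 10.5% − 2.2% = 8.30%
E(R_P) = R_f + β_P × MRP = 2.2% + 0.7366 × 8.3% = 8.31%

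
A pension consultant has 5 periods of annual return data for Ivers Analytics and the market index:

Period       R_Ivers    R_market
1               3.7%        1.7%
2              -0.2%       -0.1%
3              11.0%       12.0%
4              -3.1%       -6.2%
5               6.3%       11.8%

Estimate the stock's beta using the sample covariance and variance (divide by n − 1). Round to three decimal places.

Mean R_i = (3.7 − 0.2 + 11.0 − 3.1 + 6.3) / 5 = 3.5400%
Mean R_m = (1.7 − 0.1 + 12.0 − 6.2 + 11.8) / 5 = 3.8400%
Σ(R_i − R̄_i)(R_m − R̄_m) = 163.9020  ⇒  Cov = 163.9020 / 4 = 40.9755
Σ(R_m − R̄_m)² = 250.8520  ⇒  Var(R_m) = 250.8520 / 4 = 62.7130
β = Cov / Var(R_m) = 40.9755 / 62.7130 = 0.6534

0.653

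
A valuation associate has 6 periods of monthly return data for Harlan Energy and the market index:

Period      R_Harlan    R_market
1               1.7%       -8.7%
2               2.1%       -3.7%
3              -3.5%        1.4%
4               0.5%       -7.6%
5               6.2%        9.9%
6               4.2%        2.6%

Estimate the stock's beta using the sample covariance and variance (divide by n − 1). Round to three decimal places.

Mean R_i = (1.7 + 2.1 − 3.5 + 0.5 + 6.2 + 4.2) / 6 = 1.8667%
Mean R_m = (-8.7 − 3.7 + 1.4 − 7.6 + 9.9 + 2.6) / 6 = -1.0167%
Σ(R_i − R̄_i)(R_m − R̄_m) = 52.4267  ⇒  Cov = 52.4267 / 5 = 10.4853
Σ(R_m − R̄_m)² = 247.6683  ⇒  Var(R_m) = 247.6683 / 5 = 49.5337
β = Cov / Var(R_m) = 10.4853 / 49.5337 = 0.2117

0.212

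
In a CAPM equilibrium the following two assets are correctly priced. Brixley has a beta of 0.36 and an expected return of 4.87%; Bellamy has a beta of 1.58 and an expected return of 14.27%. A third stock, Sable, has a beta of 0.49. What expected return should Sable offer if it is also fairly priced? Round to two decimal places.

5.87%

MRP (SML slope) = (14.27% − 4.87%) / (1.58 − 0.36) = 9.40% / 1.22 = 7.7049%
R_f (intercept) = 4.87% − 0.36 × 7.7049% = 2.0962%
E(R_Sable) = R_f + β × MRP = 2.0962% + 0.49 × 7.7049% = 5.87%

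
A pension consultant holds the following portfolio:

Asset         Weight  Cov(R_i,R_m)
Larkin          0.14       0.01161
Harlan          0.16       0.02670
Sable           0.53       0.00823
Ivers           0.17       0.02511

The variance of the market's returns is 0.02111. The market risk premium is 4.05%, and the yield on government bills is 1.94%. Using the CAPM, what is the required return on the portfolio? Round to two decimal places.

β_Larkin = 0.01161 / 0.02111 = 0.5500
β_Harlan = 0.02670 / 0.02111 = 1.2648
β_Sable = 0.00823 / 0.02111 = 0.3899
β_Ivers = 0.02511 / 0.02111 = 1.1895
β_P = Σ w_i β_i = 0.14×0.5500 + 0.16×1.2648 + 0.53×0.3899 + 0.17×1.1895 = 0.6882
E(R_P) = R_f + β_P × MRP = 1.94% + 0.6882 × 4.05% = 4.73%

4.73%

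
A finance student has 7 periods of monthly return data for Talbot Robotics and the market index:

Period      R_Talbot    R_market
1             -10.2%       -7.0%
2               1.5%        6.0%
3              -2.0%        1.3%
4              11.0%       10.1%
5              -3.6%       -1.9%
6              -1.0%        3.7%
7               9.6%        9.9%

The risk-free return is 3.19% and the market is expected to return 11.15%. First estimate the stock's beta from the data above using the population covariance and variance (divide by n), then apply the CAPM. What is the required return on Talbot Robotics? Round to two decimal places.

12.38%

Mean R_i = (-10.2 + 1.5 − 2.0 + 11.0 − 3.6 − 1.0 + 9.6) / 7 = 0.7571%
Mean R_m = (-7.0 + 6.0 + 1.3 + 10.1 − 1.9 + 3.7 + 9.9) / 7 = 3.1571%
Σ(R_i − R̄_i)(R_m − R̄_m) = 270.3471  ⇒  Cov = 270.3471 / 7 = 38.6210
Σ(R_m − R̄_m)² = 234.2371  ⇒  Var(R_m) = 234.2371 / 7 = 33.4624
β = Cov / Var(R_m) = 38.6210 / 33.4624 = 1.1542
MRP = 11.15% − 3.19% = 7.96%
E(R) = R_f + β × MRP = 3.19% + 1.1542 × 7.96% = 12.38%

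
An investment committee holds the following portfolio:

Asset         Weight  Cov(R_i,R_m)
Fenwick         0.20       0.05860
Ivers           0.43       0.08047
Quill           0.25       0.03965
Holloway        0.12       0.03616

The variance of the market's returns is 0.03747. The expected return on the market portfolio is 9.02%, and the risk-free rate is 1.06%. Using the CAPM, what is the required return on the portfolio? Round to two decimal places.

13.93%

β_Fenwick = 0.05860 / 0.03747 = 1.5639
β_Ivers = 0.08047 / 0.03747 = 2.1476
β_Quill = 0.03965 / 0.03747 = 1.0582
β_Holloway = 0.03616 / 0.03747 = 0.9650
β_P = Σ w_i β_i = 0.20×1.5639 + 0.43×2.1476 + 0.25×1.0582 + 0.12×0.9650 = 1.6166
MRP = 9.02% − 1.06% = 7.96%
E(R_P) = R_f + β_P × MRP = 1.06% + 1.6166 × 7.96% = 13.93%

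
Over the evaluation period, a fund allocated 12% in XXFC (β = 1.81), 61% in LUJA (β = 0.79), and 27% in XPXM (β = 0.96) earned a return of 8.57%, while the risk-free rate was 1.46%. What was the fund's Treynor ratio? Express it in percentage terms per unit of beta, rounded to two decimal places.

β_P = 0.12×1.81 + 0.61×0.79 + 0.27×0.96 = 0.9583
Treynor = (R_P − R_f) / β_P = (8.57% − 1.46%) / 0.9583 = 7.11% / 0.9583 = 7.42%

7.42%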